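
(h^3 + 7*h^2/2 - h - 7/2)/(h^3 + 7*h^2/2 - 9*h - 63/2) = (h^2 - 1)/(h^2 - 9)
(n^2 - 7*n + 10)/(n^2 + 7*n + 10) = (n^2 - 7*n + 10)/(n^2 + 7*n + 10)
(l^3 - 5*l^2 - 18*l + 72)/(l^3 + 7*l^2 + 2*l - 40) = (l^2 - 9*l + 18)/(l^2 + 3*l - 10)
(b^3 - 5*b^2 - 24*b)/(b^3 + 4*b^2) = (b^2 - 5*b - 24)/(b*(b + 4))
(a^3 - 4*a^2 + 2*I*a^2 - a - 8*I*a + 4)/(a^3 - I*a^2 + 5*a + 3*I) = (a - 4)/(a - 3*I)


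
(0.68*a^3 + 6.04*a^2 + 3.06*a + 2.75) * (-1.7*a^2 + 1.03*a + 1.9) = -1.156*a^5 - 9.5676*a^4 + 2.3112*a^3 + 9.9528*a^2 + 8.6465*a + 5.225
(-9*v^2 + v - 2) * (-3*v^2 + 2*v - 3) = 27*v^4 - 21*v^3 + 35*v^2 - 7*v + 6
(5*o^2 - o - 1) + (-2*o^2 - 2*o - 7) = 3*o^2 - 3*o - 8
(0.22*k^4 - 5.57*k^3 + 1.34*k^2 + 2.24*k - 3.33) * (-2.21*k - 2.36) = -0.4862*k^5 + 11.7905*k^4 + 10.1838*k^3 - 8.1128*k^2 + 2.0729*k + 7.8588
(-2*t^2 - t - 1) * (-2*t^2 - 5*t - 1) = 4*t^4 + 12*t^3 + 9*t^2 + 6*t + 1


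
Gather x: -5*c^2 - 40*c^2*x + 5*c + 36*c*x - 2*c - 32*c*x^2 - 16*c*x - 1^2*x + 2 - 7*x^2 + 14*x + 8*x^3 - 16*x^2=-5*c^2 + 3*c + 8*x^3 + x^2*(-32*c - 23) + x*(-40*c^2 + 20*c + 13) + 2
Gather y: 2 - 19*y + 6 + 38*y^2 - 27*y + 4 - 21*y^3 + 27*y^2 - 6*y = -21*y^3 + 65*y^2 - 52*y + 12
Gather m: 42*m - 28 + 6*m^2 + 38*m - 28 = 6*m^2 + 80*m - 56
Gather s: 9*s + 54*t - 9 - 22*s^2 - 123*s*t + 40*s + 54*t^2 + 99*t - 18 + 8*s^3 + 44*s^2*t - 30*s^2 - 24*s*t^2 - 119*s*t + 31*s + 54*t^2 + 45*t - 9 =8*s^3 + s^2*(44*t - 52) + s*(-24*t^2 - 242*t + 80) + 108*t^2 + 198*t - 36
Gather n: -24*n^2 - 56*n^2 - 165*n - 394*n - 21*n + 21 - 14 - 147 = -80*n^2 - 580*n - 140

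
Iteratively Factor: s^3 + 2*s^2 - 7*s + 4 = (s - 1)*(s^2 + 3*s - 4) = (s - 1)^2*(s + 4)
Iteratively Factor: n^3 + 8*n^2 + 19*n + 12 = (n + 4)*(n^2 + 4*n + 3) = (n + 3)*(n + 4)*(n + 1)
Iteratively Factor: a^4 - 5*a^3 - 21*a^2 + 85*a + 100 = (a - 5)*(a^3 - 21*a - 20) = (a - 5)*(a + 4)*(a^2 - 4*a - 5) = (a - 5)*(a + 1)*(a + 4)*(a - 5)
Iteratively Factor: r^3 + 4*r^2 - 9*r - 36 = (r - 3)*(r^2 + 7*r + 12) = (r - 3)*(r + 4)*(r + 3)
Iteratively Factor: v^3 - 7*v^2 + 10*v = (v - 2)*(v^2 - 5*v) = v*(v - 2)*(v - 5)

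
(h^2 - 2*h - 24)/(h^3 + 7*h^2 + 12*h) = (h - 6)/(h*(h + 3))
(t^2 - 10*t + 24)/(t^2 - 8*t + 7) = (t^2 - 10*t + 24)/(t^2 - 8*t + 7)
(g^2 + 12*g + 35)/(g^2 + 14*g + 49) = (g + 5)/(g + 7)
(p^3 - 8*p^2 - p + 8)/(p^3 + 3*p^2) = (p^3 - 8*p^2 - p + 8)/(p^2*(p + 3))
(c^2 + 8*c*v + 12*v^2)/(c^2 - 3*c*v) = (c^2 + 8*c*v + 12*v^2)/(c*(c - 3*v))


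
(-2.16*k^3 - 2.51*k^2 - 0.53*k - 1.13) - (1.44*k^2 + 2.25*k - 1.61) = -2.16*k^3 - 3.95*k^2 - 2.78*k + 0.48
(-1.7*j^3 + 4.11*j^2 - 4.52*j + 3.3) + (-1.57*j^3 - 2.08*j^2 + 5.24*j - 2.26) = -3.27*j^3 + 2.03*j^2 + 0.720000000000001*j + 1.04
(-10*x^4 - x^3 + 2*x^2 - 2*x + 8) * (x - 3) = -10*x^5 + 29*x^4 + 5*x^3 - 8*x^2 + 14*x - 24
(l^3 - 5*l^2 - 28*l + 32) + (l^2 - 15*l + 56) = l^3 - 4*l^2 - 43*l + 88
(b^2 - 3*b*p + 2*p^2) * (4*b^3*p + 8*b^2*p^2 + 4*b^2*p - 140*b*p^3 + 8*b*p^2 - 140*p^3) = 4*b^5*p - 4*b^4*p^2 + 4*b^4*p - 156*b^3*p^3 - 4*b^3*p^2 + 436*b^2*p^4 - 156*b^2*p^3 - 280*b*p^5 + 436*b*p^4 - 280*p^5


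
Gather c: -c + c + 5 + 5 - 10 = 0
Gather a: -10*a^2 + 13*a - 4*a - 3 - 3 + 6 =-10*a^2 + 9*a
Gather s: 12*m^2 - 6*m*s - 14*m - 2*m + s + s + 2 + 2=12*m^2 - 16*m + s*(2 - 6*m) + 4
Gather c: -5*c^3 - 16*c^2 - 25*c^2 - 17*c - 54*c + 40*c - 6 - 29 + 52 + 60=-5*c^3 - 41*c^2 - 31*c + 77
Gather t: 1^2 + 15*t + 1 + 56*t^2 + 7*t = 56*t^2 + 22*t + 2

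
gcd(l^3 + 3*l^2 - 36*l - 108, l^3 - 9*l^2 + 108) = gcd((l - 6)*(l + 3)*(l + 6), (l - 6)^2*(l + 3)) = l^2 - 3*l - 18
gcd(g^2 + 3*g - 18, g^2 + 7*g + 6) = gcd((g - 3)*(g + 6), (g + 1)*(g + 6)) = g + 6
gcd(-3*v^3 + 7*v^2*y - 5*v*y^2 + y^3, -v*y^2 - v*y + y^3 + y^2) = -v + y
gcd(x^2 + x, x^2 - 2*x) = x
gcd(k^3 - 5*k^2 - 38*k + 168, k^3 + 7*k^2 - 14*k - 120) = k^2 + 2*k - 24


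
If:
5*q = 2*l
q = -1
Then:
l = -5/2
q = -1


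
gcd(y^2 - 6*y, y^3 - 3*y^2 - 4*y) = y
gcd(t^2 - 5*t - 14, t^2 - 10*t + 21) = t - 7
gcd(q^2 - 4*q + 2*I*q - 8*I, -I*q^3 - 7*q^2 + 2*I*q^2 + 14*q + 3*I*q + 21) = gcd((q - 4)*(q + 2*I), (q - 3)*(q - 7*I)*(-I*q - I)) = 1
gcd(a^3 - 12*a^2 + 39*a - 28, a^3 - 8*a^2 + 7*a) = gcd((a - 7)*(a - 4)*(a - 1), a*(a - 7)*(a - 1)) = a^2 - 8*a + 7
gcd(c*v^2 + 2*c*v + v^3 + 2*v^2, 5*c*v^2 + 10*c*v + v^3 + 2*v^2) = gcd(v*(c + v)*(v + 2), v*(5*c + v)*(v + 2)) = v^2 + 2*v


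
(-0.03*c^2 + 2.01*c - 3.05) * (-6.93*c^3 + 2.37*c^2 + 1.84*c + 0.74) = 0.2079*c^5 - 14.0004*c^4 + 25.845*c^3 - 3.5523*c^2 - 4.1246*c - 2.257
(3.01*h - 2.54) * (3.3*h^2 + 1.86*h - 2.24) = 9.933*h^3 - 2.7834*h^2 - 11.4668*h + 5.6896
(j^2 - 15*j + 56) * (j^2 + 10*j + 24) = j^4 - 5*j^3 - 70*j^2 + 200*j + 1344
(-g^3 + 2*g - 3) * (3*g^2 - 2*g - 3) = -3*g^5 + 2*g^4 + 9*g^3 - 13*g^2 + 9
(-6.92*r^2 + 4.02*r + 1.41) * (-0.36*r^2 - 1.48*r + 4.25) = 2.4912*r^4 + 8.7944*r^3 - 35.8672*r^2 + 14.9982*r + 5.9925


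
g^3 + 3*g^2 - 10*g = g*(g - 2)*(g + 5)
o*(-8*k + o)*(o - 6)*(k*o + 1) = -8*k^2*o^3 + 48*k^2*o^2 + k*o^4 - 6*k*o^3 - 8*k*o^2 + 48*k*o + o^3 - 6*o^2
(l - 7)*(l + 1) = l^2 - 6*l - 7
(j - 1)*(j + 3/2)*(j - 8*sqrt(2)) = j^3 - 8*sqrt(2)*j^2 + j^2/2 - 4*sqrt(2)*j - 3*j/2 + 12*sqrt(2)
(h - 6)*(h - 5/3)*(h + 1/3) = h^3 - 22*h^2/3 + 67*h/9 + 10/3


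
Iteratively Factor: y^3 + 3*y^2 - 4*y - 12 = (y + 3)*(y^2 - 4) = (y - 2)*(y + 3)*(y + 2)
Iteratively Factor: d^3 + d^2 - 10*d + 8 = (d - 1)*(d^2 + 2*d - 8) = (d - 2)*(d - 1)*(d + 4)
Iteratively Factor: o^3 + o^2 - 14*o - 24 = (o - 4)*(o^2 + 5*o + 6) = (o - 4)*(o + 2)*(o + 3)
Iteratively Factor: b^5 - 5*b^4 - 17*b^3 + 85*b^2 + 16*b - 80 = (b - 1)*(b^4 - 4*b^3 - 21*b^2 + 64*b + 80) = (b - 1)*(b + 4)*(b^3 - 8*b^2 + 11*b + 20) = (b - 4)*(b - 1)*(b + 4)*(b^2 - 4*b - 5) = (b - 4)*(b - 1)*(b + 1)*(b + 4)*(b - 5)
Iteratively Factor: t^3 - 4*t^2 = (t)*(t^2 - 4*t) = t*(t - 4)*(t)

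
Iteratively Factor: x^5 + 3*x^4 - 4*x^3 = (x)*(x^4 + 3*x^3 - 4*x^2) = x^2*(x^3 + 3*x^2 - 4*x) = x^3*(x^2 + 3*x - 4) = x^3*(x + 4)*(x - 1)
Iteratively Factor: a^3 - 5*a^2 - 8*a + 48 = (a - 4)*(a^2 - a - 12) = (a - 4)^2*(a + 3)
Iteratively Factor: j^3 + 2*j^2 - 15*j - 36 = (j + 3)*(j^2 - j - 12) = (j - 4)*(j + 3)*(j + 3)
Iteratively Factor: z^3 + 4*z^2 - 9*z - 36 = (z + 4)*(z^2 - 9) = (z + 3)*(z + 4)*(z - 3)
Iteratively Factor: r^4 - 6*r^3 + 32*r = (r)*(r^3 - 6*r^2 + 32) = r*(r - 4)*(r^2 - 2*r - 8) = r*(r - 4)*(r + 2)*(r - 4)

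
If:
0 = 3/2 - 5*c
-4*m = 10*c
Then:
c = 3/10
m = -3/4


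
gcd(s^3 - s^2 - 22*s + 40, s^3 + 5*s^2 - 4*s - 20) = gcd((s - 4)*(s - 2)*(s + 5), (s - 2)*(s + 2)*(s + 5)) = s^2 + 3*s - 10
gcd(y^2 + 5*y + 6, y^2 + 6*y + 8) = y + 2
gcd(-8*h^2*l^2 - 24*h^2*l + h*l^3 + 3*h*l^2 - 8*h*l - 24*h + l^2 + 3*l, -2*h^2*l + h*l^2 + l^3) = 1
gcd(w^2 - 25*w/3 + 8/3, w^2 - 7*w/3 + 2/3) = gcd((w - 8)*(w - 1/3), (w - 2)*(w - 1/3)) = w - 1/3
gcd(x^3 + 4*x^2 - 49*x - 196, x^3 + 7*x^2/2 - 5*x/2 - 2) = x + 4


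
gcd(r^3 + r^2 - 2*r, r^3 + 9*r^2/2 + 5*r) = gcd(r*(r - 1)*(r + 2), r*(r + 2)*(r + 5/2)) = r^2 + 2*r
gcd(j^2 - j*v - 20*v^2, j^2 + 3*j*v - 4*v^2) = j + 4*v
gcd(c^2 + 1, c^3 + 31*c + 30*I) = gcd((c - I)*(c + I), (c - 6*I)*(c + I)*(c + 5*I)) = c + I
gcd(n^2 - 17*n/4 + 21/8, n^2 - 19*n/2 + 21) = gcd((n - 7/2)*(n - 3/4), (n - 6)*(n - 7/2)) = n - 7/2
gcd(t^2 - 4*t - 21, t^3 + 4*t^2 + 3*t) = t + 3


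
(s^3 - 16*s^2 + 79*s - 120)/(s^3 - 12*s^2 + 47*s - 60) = (s - 8)/(s - 4)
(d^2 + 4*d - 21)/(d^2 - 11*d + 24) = (d + 7)/(d - 8)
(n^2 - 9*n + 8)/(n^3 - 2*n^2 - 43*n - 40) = (n - 1)/(n^2 + 6*n + 5)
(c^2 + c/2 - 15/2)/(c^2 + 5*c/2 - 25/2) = (c + 3)/(c + 5)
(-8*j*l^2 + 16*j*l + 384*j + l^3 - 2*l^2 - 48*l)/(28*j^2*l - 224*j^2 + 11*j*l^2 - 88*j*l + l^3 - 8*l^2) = (-8*j*l - 48*j + l^2 + 6*l)/(28*j^2 + 11*j*l + l^2)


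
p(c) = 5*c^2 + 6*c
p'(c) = 10*c + 6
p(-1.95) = 7.31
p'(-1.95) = -13.50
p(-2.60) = 18.20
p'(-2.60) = -20.00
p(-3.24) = 33.05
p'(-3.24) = -26.40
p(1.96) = 30.97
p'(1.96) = 25.60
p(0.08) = 0.51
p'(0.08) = 6.80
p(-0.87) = -1.44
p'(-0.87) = -2.70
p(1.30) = 16.25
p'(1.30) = 19.00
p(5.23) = 168.14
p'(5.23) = 58.30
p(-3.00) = 27.00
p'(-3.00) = -24.00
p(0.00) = 0.00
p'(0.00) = 6.00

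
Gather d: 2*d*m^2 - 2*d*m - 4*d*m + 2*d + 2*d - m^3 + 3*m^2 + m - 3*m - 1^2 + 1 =d*(2*m^2 - 6*m + 4) - m^3 + 3*m^2 - 2*m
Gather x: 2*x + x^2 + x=x^2 + 3*x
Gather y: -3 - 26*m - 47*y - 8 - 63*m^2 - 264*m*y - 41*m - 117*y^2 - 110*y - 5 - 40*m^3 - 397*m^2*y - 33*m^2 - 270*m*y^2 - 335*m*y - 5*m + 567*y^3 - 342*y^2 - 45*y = -40*m^3 - 96*m^2 - 72*m + 567*y^3 + y^2*(-270*m - 459) + y*(-397*m^2 - 599*m - 202) - 16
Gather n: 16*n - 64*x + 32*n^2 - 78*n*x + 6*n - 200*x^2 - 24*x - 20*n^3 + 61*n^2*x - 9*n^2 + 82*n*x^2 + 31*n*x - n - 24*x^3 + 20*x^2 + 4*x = -20*n^3 + n^2*(61*x + 23) + n*(82*x^2 - 47*x + 21) - 24*x^3 - 180*x^2 - 84*x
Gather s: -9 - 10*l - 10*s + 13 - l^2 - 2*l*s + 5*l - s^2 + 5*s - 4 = -l^2 - 5*l - s^2 + s*(-2*l - 5)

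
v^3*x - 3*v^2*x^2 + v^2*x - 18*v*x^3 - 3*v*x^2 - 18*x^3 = (v - 6*x)*(v + 3*x)*(v*x + x)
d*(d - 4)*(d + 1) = d^3 - 3*d^2 - 4*d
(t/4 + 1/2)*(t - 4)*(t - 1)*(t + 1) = t^4/4 - t^3/2 - 9*t^2/4 + t/2 + 2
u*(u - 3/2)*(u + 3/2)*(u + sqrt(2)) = u^4 + sqrt(2)*u^3 - 9*u^2/4 - 9*sqrt(2)*u/4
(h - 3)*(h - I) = h^2 - 3*h - I*h + 3*I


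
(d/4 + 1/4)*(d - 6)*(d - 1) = d^3/4 - 3*d^2/2 - d/4 + 3/2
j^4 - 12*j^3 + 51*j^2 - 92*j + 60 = (j - 5)*(j - 3)*(j - 2)^2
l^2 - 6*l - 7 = (l - 7)*(l + 1)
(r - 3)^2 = r^2 - 6*r + 9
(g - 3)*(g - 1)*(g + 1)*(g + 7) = g^4 + 4*g^3 - 22*g^2 - 4*g + 21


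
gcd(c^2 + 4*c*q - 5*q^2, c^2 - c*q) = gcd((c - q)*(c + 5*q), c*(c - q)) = -c + q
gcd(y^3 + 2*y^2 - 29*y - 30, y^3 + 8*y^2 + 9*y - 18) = y + 6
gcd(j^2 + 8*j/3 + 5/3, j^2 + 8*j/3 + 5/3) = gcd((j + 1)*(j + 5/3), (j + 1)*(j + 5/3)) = j^2 + 8*j/3 + 5/3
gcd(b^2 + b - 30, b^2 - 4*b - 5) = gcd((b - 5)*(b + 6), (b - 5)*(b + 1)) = b - 5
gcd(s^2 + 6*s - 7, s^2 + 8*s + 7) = s + 7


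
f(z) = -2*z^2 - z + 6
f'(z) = -4*z - 1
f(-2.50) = -4.00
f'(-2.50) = 9.00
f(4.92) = -47.33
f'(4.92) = -20.68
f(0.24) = 5.64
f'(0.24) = -1.96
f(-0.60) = 5.88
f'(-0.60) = 1.40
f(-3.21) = -11.40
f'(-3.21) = 11.84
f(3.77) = -26.20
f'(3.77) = -16.08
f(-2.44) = -3.47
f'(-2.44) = 8.76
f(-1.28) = 4.00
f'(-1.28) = 4.12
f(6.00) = -72.00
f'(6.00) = -25.00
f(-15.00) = -429.00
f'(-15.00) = 59.00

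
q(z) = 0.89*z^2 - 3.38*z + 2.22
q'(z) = 1.78*z - 3.38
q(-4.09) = 30.93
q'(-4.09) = -10.66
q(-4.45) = 34.89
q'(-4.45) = -11.30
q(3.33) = 0.83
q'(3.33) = 2.55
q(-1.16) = 7.34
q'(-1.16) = -5.44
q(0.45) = 0.88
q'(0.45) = -2.58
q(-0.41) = 3.76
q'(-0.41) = -4.11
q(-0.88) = 5.88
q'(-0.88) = -4.95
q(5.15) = 8.42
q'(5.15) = 5.79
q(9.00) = 43.89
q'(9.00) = 12.64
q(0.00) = 2.22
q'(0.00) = -3.38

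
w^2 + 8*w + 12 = (w + 2)*(w + 6)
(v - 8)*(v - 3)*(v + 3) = v^3 - 8*v^2 - 9*v + 72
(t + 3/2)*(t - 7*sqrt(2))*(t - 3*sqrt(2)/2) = t^3 - 17*sqrt(2)*t^2/2 + 3*t^2/2 - 51*sqrt(2)*t/4 + 21*t + 63/2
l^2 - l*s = l*(l - s)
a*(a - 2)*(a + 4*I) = a^3 - 2*a^2 + 4*I*a^2 - 8*I*a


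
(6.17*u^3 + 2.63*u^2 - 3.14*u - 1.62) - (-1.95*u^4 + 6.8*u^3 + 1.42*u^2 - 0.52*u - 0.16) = 1.95*u^4 - 0.63*u^3 + 1.21*u^2 - 2.62*u - 1.46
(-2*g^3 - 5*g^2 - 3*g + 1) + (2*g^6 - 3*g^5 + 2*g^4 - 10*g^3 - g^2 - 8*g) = 2*g^6 - 3*g^5 + 2*g^4 - 12*g^3 - 6*g^2 - 11*g + 1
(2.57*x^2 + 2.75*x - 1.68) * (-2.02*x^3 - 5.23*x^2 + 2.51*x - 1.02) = -5.1914*x^5 - 18.9961*x^4 - 4.5382*x^3 + 13.0675*x^2 - 7.0218*x + 1.7136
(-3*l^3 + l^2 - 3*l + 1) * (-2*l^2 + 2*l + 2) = 6*l^5 - 8*l^4 + 2*l^3 - 6*l^2 - 4*l + 2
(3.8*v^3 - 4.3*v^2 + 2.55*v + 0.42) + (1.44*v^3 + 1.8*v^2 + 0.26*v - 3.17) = 5.24*v^3 - 2.5*v^2 + 2.81*v - 2.75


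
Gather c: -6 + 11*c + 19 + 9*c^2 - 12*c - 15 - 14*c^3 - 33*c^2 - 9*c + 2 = -14*c^3 - 24*c^2 - 10*c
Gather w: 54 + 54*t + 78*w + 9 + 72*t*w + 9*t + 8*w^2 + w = 63*t + 8*w^2 + w*(72*t + 79) + 63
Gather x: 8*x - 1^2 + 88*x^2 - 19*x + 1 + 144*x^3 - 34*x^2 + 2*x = 144*x^3 + 54*x^2 - 9*x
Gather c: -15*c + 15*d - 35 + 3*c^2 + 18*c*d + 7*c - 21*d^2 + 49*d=3*c^2 + c*(18*d - 8) - 21*d^2 + 64*d - 35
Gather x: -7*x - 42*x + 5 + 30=35 - 49*x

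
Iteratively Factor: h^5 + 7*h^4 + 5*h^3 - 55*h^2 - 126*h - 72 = (h + 1)*(h^4 + 6*h^3 - h^2 - 54*h - 72) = (h - 3)*(h + 1)*(h^3 + 9*h^2 + 26*h + 24) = (h - 3)*(h + 1)*(h + 4)*(h^2 + 5*h + 6) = (h - 3)*(h + 1)*(h + 2)*(h + 4)*(h + 3)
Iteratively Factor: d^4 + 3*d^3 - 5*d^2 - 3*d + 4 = (d + 1)*(d^3 + 2*d^2 - 7*d + 4) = (d + 1)*(d + 4)*(d^2 - 2*d + 1) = (d - 1)*(d + 1)*(d + 4)*(d - 1)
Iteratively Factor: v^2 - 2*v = (v)*(v - 2)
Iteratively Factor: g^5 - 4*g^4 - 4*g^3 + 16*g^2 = (g - 4)*(g^4 - 4*g^2) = g*(g - 4)*(g^3 - 4*g) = g*(g - 4)*(g - 2)*(g^2 + 2*g) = g^2*(g - 4)*(g - 2)*(g + 2)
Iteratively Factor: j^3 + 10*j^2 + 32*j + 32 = (j + 4)*(j^2 + 6*j + 8) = (j + 4)^2*(j + 2)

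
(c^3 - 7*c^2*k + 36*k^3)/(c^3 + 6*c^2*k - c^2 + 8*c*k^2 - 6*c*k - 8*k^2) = (c^2 - 9*c*k + 18*k^2)/(c^2 + 4*c*k - c - 4*k)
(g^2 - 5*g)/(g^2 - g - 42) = g*(5 - g)/(-g^2 + g + 42)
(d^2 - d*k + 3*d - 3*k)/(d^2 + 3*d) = (d - k)/d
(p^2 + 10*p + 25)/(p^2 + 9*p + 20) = (p + 5)/(p + 4)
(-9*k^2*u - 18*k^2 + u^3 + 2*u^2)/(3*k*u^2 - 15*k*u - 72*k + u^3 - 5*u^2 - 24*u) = (-3*k*u - 6*k + u^2 + 2*u)/(u^2 - 5*u - 24)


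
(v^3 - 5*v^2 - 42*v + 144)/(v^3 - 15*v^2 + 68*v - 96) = (v + 6)/(v - 4)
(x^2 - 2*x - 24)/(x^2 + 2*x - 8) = (x - 6)/(x - 2)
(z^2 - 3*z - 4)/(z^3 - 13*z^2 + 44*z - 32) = (z + 1)/(z^2 - 9*z + 8)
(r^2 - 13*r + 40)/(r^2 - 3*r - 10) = (r - 8)/(r + 2)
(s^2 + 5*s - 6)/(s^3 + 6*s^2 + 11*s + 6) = (s^2 + 5*s - 6)/(s^3 + 6*s^2 + 11*s + 6)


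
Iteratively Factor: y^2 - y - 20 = (y + 4)*(y - 5)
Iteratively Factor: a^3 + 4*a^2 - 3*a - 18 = (a + 3)*(a^2 + a - 6) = (a - 2)*(a + 3)*(a + 3)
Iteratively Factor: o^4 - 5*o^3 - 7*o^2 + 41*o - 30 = (o + 3)*(o^3 - 8*o^2 + 17*o - 10) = (o - 2)*(o + 3)*(o^2 - 6*o + 5) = (o - 5)*(o - 2)*(o + 3)*(o - 1)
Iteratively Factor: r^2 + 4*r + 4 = (r + 2)*(r + 2)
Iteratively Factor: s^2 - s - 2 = (s - 2)*(s + 1)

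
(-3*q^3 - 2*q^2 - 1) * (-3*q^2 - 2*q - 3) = 9*q^5 + 12*q^4 + 13*q^3 + 9*q^2 + 2*q + 3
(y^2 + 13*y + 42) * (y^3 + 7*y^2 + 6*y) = y^5 + 20*y^4 + 139*y^3 + 372*y^2 + 252*y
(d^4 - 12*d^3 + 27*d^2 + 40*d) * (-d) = -d^5 + 12*d^4 - 27*d^3 - 40*d^2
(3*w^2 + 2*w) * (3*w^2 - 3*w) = 9*w^4 - 3*w^3 - 6*w^2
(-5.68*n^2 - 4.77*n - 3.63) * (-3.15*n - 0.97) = 17.892*n^3 + 20.5351*n^2 + 16.0614*n + 3.5211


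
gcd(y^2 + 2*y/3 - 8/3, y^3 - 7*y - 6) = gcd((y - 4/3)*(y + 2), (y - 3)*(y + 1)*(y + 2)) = y + 2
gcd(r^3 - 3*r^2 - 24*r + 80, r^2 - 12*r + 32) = r - 4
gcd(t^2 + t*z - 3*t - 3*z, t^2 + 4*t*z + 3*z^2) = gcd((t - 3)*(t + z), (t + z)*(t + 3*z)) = t + z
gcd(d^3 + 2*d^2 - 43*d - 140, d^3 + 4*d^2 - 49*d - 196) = d^2 - 3*d - 28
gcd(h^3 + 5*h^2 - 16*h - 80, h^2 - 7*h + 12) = h - 4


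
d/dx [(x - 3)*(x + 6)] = 2*x + 3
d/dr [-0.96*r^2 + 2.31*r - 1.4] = 2.31 - 1.92*r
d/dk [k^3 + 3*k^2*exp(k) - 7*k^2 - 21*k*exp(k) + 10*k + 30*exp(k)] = 3*k^2*exp(k) + 3*k^2 - 15*k*exp(k) - 14*k + 9*exp(k) + 10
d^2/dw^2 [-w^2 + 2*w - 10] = -2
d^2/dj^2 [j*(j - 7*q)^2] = 6*j - 28*q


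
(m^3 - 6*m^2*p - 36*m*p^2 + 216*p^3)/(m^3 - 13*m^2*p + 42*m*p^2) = (-m^2 + 36*p^2)/(m*(-m + 7*p))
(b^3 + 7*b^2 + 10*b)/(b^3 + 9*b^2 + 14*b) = (b + 5)/(b + 7)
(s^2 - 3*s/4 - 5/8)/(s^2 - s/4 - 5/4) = (s + 1/2)/(s + 1)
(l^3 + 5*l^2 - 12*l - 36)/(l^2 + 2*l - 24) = (l^2 - l - 6)/(l - 4)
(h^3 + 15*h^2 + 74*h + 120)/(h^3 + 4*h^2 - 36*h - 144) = (h + 5)/(h - 6)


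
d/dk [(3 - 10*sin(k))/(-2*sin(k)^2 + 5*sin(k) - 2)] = (6*sin(2*k) + 5*cos(3*k))/((sin(k) - 2)^2*(2*sin(k) - 1)^2)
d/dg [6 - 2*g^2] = -4*g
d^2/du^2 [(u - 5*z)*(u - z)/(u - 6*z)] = 10*z^2/(u^3 - 18*u^2*z + 108*u*z^2 - 216*z^3)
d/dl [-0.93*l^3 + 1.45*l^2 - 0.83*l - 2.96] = -2.79*l^2 + 2.9*l - 0.83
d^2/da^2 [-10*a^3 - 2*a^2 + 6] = -60*a - 4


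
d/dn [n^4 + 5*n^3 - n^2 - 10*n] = 4*n^3 + 15*n^2 - 2*n - 10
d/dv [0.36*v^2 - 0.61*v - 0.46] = 0.72*v - 0.61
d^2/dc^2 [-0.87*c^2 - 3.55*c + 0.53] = -1.74000000000000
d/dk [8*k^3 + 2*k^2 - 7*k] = 24*k^2 + 4*k - 7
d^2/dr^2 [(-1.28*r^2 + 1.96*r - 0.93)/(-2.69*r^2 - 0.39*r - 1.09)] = (-1.4210854715202e-14*r^4 - 31.051208*r^3 + 17.85891*r^2 + 40.335474*r - 0.462872)/(19.465109*r^6 + 8.466237*r^5 + 24.889494*r^4 + 6.920433*r^3 + 10.085334*r^2 + 1.390077*r + 1.295029)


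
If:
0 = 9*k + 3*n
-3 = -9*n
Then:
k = -1/9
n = 1/3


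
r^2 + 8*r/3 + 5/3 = (r + 1)*(r + 5/3)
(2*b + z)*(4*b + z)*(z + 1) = 8*b^2*z + 8*b^2 + 6*b*z^2 + 6*b*z + z^3 + z^2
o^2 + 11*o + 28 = (o + 4)*(o + 7)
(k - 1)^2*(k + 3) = k^3 + k^2 - 5*k + 3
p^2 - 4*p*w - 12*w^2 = (p - 6*w)*(p + 2*w)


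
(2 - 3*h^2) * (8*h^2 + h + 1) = -24*h^4 - 3*h^3 + 13*h^2 + 2*h + 2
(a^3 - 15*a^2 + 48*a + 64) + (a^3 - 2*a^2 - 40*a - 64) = 2*a^3 - 17*a^2 + 8*a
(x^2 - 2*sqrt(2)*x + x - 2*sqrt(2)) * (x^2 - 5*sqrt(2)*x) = x^4 - 7*sqrt(2)*x^3 + x^3 - 7*sqrt(2)*x^2 + 20*x^2 + 20*x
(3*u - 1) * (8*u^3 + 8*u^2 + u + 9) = 24*u^4 + 16*u^3 - 5*u^2 + 26*u - 9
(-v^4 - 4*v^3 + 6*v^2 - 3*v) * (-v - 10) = v^5 + 14*v^4 + 34*v^3 - 57*v^2 + 30*v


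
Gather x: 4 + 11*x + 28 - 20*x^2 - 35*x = -20*x^2 - 24*x + 32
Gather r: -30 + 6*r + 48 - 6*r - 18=0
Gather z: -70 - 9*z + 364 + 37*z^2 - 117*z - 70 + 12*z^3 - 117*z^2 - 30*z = 12*z^3 - 80*z^2 - 156*z + 224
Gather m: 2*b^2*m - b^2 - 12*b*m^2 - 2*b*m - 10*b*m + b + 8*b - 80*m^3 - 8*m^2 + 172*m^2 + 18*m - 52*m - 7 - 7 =-b^2 + 9*b - 80*m^3 + m^2*(164 - 12*b) + m*(2*b^2 - 12*b - 34) - 14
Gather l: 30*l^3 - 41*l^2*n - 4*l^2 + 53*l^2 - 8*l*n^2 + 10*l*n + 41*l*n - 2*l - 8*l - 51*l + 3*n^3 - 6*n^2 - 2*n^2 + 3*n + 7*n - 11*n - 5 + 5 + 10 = 30*l^3 + l^2*(49 - 41*n) + l*(-8*n^2 + 51*n - 61) + 3*n^3 - 8*n^2 - n + 10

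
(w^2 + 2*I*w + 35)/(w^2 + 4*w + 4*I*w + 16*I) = (w^2 + 2*I*w + 35)/(w^2 + 4*w*(1 + I) + 16*I)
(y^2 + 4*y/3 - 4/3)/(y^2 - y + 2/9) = 3*(y + 2)/(3*y - 1)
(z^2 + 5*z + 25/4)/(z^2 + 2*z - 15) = (z^2 + 5*z + 25/4)/(z^2 + 2*z - 15)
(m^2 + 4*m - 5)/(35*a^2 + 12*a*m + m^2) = (m^2 + 4*m - 5)/(35*a^2 + 12*a*m + m^2)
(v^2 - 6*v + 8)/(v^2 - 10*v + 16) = (v - 4)/(v - 8)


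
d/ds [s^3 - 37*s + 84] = 3*s^2 - 37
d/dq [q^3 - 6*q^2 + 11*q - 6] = 3*q^2 - 12*q + 11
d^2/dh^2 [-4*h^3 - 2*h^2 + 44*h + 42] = -24*h - 4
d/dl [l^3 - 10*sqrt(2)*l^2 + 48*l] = 3*l^2 - 20*sqrt(2)*l + 48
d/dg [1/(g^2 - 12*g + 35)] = 2*(6 - g)/(g^2 - 12*g + 35)^2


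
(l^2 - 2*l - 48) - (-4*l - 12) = l^2 + 2*l - 36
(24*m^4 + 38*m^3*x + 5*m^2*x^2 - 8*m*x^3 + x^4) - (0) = 24*m^4 + 38*m^3*x + 5*m^2*x^2 - 8*m*x^3 + x^4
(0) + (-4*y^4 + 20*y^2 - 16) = -4*y^4 + 20*y^2 - 16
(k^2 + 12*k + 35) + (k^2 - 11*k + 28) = 2*k^2 + k + 63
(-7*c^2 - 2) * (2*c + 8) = -14*c^3 - 56*c^2 - 4*c - 16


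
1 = 1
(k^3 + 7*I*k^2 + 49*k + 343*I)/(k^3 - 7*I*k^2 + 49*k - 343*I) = (k + 7*I)/(k - 7*I)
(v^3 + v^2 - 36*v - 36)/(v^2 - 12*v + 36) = (v^2 + 7*v + 6)/(v - 6)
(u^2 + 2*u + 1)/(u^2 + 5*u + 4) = (u + 1)/(u + 4)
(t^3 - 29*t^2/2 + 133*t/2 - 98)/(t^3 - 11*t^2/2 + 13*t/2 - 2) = (2*t^2 - 21*t + 49)/(2*t^2 - 3*t + 1)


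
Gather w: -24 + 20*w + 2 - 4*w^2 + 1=-4*w^2 + 20*w - 21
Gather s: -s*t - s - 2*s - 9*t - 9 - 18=s*(-t - 3) - 9*t - 27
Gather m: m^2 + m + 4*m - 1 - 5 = m^2 + 5*m - 6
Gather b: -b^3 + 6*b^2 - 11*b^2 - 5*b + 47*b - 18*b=-b^3 - 5*b^2 + 24*b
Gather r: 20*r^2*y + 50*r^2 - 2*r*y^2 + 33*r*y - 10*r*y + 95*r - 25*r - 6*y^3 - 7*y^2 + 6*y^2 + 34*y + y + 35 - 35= r^2*(20*y + 50) + r*(-2*y^2 + 23*y + 70) - 6*y^3 - y^2 + 35*y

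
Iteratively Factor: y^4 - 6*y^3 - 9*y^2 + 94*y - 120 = (y - 5)*(y^3 - y^2 - 14*y + 24) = (y - 5)*(y - 2)*(y^2 + y - 12) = (y - 5)*(y - 3)*(y - 2)*(y + 4)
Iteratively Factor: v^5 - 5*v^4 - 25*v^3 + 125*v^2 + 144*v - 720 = (v - 5)*(v^4 - 25*v^2 + 144) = (v - 5)*(v + 4)*(v^3 - 4*v^2 - 9*v + 36) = (v - 5)*(v - 3)*(v + 4)*(v^2 - v - 12) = (v - 5)*(v - 3)*(v + 3)*(v + 4)*(v - 4)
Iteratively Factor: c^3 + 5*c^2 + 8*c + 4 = (c + 2)*(c^2 + 3*c + 2) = (c + 1)*(c + 2)*(c + 2)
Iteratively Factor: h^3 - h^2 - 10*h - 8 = (h + 2)*(h^2 - 3*h - 4) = (h - 4)*(h + 2)*(h + 1)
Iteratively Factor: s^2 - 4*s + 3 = (s - 1)*(s - 3)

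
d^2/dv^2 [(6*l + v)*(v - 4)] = 2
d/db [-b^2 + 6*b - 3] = 6 - 2*b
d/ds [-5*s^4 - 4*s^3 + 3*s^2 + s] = -20*s^3 - 12*s^2 + 6*s + 1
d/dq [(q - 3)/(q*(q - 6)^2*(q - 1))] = (-3*q^3 + 20*q^2 - 45*q + 18)/(q^2*(q^5 - 20*q^4 + 145*q^3 - 450*q^2 + 540*q - 216))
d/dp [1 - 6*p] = -6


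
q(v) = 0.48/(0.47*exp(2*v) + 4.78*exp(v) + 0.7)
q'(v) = 0.48*(-0.94*exp(2*v) - 4.78*exp(v))/(0.47*exp(2*v) + 4.78*exp(v) + 0.7)^2 = (-0.4512*exp(v) - 2.2944)*exp(v)/(0.47*exp(2*v) + 4.78*exp(v) + 0.7)^2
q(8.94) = 0.00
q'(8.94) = -0.00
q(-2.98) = 0.51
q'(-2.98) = -0.13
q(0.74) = 0.04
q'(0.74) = -0.04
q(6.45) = 0.00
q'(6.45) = -0.00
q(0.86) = 0.03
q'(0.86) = -0.04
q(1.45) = 0.02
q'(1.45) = -0.02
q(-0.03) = 0.08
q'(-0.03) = -0.08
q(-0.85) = 0.17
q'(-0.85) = -0.13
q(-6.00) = 0.67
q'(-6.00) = -0.01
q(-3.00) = 0.51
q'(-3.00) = -0.13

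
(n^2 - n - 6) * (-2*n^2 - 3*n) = -2*n^4 - n^3 + 15*n^2 + 18*n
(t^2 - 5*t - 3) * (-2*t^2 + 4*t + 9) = -2*t^4 + 14*t^3 - 5*t^2 - 57*t - 27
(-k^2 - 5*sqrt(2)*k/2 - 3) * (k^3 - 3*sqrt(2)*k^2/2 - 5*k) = -k^5 - sqrt(2)*k^4 + 19*k^3/2 + 17*sqrt(2)*k^2 + 15*k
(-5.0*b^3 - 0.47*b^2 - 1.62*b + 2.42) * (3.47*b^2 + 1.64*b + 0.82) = -17.35*b^5 - 9.8309*b^4 - 10.4922*b^3 + 5.3552*b^2 + 2.6404*b + 1.9844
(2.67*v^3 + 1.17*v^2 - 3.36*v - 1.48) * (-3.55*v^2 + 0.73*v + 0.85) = -9.4785*v^5 - 2.2044*v^4 + 15.0516*v^3 + 3.7957*v^2 - 3.9364*v - 1.258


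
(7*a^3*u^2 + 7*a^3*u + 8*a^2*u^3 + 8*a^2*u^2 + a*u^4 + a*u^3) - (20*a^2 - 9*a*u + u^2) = 7*a^3*u^2 + 7*a^3*u + 8*a^2*u^3 + 8*a^2*u^2 - 20*a^2 + a*u^4 + a*u^3 + 9*a*u - u^2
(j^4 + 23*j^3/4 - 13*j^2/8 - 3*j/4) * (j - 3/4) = j^5 + 5*j^4 - 95*j^3/16 + 15*j^2/32 + 9*j/16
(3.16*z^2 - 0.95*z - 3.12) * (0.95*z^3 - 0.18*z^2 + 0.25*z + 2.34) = 3.002*z^5 - 1.4713*z^4 - 2.003*z^3 + 7.7185*z^2 - 3.003*z - 7.3008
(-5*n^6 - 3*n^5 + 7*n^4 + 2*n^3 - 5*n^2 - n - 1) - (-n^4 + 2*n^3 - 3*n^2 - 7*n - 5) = -5*n^6 - 3*n^5 + 8*n^4 - 2*n^2 + 6*n + 4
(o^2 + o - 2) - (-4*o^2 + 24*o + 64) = 5*o^2 - 23*o - 66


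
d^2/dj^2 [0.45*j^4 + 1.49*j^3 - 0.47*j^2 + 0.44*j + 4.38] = 5.4*j^2 + 8.94*j - 0.94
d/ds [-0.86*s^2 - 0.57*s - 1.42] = -1.72*s - 0.57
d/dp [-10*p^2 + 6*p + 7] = 6 - 20*p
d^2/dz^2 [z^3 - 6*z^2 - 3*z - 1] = 6*z - 12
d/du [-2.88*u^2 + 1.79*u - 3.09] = 1.79 - 5.76*u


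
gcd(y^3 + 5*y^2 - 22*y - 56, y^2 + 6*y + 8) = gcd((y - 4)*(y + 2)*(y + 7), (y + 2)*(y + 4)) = y + 2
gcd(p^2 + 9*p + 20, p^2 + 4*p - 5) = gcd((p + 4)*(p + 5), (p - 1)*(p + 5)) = p + 5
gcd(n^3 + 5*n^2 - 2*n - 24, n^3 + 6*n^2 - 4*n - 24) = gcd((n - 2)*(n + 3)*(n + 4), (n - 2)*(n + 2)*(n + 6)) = n - 2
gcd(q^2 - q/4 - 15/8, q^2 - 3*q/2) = q - 3/2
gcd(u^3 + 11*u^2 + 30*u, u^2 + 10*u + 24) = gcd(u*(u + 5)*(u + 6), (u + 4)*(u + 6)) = u + 6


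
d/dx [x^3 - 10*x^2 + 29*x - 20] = 3*x^2 - 20*x + 29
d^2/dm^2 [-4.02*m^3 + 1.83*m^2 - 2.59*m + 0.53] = 3.66 - 24.12*m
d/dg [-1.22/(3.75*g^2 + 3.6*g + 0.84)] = (9.15*g + 4.392)/(3.75*g^2 + 3.6*g + 0.84)^2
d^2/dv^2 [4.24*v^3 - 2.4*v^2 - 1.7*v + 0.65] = 25.44*v - 4.8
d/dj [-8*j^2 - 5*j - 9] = -16*j - 5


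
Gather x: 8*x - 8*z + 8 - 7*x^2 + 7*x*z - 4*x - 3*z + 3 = -7*x^2 + x*(7*z + 4) - 11*z + 11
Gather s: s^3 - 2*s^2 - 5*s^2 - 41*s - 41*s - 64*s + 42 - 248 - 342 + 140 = s^3 - 7*s^2 - 146*s - 408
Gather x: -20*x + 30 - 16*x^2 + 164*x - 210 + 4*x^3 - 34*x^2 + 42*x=4*x^3 - 50*x^2 + 186*x - 180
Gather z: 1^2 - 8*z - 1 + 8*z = 0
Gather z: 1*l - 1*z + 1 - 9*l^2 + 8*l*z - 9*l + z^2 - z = -9*l^2 - 8*l + z^2 + z*(8*l - 2) + 1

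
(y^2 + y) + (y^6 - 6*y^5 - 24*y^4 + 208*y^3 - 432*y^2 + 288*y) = y^6 - 6*y^5 - 24*y^4 + 208*y^3 - 431*y^2 + 289*y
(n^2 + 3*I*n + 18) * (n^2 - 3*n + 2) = n^4 - 3*n^3 + 3*I*n^3 + 20*n^2 - 9*I*n^2 - 54*n + 6*I*n + 36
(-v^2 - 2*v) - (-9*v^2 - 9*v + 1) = 8*v^2 + 7*v - 1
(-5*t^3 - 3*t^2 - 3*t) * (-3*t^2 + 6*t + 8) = 15*t^5 - 21*t^4 - 49*t^3 - 42*t^2 - 24*t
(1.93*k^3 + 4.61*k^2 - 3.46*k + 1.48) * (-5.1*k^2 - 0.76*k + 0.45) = -9.843*k^5 - 24.9778*k^4 + 15.0109*k^3 - 2.8439*k^2 - 2.6818*k + 0.666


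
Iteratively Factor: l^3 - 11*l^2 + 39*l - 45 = (l - 5)*(l^2 - 6*l + 9) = (l - 5)*(l - 3)*(l - 3)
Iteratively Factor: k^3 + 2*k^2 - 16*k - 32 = (k - 4)*(k^2 + 6*k + 8) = (k - 4)*(k + 2)*(k + 4)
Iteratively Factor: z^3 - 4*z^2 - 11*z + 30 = (z - 2)*(z^2 - 2*z - 15) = (z - 2)*(z + 3)*(z - 5)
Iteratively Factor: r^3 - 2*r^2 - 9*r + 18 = (r - 2)*(r^2 - 9) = (r - 3)*(r - 2)*(r + 3)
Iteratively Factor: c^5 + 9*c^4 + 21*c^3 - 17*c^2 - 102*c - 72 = (c + 3)*(c^4 + 6*c^3 + 3*c^2 - 26*c - 24) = (c + 1)*(c + 3)*(c^3 + 5*c^2 - 2*c - 24) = (c + 1)*(c + 3)^2*(c^2 + 2*c - 8) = (c + 1)*(c + 3)^2*(c + 4)*(c - 2)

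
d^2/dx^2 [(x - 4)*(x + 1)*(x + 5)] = 6*x + 4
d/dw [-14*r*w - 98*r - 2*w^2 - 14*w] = -14*r - 4*w - 14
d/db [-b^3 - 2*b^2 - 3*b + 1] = -3*b^2 - 4*b - 3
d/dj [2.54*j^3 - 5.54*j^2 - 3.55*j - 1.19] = 7.62*j^2 - 11.08*j - 3.55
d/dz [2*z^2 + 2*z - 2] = 4*z + 2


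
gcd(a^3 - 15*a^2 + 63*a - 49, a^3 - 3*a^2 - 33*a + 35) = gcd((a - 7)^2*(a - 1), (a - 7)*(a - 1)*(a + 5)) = a^2 - 8*a + 7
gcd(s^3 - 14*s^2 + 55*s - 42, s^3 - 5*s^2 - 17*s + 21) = s^2 - 8*s + 7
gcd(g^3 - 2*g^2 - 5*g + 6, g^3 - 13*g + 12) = g^2 - 4*g + 3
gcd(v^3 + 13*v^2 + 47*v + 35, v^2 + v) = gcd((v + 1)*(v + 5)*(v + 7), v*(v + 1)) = v + 1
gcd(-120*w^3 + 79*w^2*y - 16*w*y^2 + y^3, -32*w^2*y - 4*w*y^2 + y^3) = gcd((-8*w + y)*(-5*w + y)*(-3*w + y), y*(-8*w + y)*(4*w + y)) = -8*w + y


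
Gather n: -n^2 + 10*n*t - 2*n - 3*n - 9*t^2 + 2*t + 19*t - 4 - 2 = -n^2 + n*(10*t - 5) - 9*t^2 + 21*t - 6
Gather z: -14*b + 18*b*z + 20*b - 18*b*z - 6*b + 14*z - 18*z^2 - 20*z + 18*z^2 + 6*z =0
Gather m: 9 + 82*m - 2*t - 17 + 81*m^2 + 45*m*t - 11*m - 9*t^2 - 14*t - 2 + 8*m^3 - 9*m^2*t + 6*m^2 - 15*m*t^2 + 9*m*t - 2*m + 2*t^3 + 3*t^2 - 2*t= 8*m^3 + m^2*(87 - 9*t) + m*(-15*t^2 + 54*t + 69) + 2*t^3 - 6*t^2 - 18*t - 10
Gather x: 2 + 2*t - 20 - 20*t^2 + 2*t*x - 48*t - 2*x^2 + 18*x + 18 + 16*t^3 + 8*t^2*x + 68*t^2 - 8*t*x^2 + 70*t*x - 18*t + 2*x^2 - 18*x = 16*t^3 + 48*t^2 - 8*t*x^2 - 64*t + x*(8*t^2 + 72*t)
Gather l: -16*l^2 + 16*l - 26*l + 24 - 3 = -16*l^2 - 10*l + 21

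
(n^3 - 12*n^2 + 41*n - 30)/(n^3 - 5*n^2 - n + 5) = (n - 6)/(n + 1)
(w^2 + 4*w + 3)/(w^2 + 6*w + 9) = (w + 1)/(w + 3)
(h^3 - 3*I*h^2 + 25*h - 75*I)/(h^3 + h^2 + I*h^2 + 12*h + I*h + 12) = (h^2 + 25)/(h^2 + h*(1 + 4*I) + 4*I)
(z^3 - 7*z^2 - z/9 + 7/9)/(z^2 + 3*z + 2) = (9*z^3 - 63*z^2 - z + 7)/(9*(z^2 + 3*z + 2))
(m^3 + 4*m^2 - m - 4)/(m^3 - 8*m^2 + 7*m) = (m^2 + 5*m + 4)/(m*(m - 7))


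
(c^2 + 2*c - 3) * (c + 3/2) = c^3 + 7*c^2/2 - 9/2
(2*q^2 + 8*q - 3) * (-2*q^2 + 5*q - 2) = -4*q^4 - 6*q^3 + 42*q^2 - 31*q + 6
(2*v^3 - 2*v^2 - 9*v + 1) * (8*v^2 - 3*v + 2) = 16*v^5 - 22*v^4 - 62*v^3 + 31*v^2 - 21*v + 2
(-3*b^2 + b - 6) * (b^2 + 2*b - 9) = -3*b^4 - 5*b^3 + 23*b^2 - 21*b + 54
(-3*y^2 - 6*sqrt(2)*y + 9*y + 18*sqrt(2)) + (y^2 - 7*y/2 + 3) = -2*y^2 - 6*sqrt(2)*y + 11*y/2 + 3 + 18*sqrt(2)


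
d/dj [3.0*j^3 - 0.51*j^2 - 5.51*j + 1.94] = 9.0*j^2 - 1.02*j - 5.51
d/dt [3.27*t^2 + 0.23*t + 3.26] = 6.54*t + 0.23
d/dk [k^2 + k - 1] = 2*k + 1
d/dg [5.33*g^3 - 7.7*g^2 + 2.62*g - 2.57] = 15.99*g^2 - 15.4*g + 2.62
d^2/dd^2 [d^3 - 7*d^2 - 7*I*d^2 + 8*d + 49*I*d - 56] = 6*d - 14 - 14*I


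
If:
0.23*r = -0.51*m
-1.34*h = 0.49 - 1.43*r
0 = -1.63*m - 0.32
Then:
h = 0.10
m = -0.20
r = 0.44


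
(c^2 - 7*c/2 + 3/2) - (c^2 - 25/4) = 31/4 - 7*c/2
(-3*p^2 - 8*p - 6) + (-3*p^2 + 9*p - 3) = -6*p^2 + p - 9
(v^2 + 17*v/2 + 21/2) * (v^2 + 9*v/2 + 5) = v^4 + 13*v^3 + 215*v^2/4 + 359*v/4 + 105/2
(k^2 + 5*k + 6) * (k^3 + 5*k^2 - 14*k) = k^5 + 10*k^4 + 17*k^3 - 40*k^2 - 84*k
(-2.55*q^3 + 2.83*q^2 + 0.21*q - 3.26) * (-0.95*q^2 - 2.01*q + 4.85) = 2.4225*q^5 + 2.437*q^4 - 18.2553*q^3 + 16.4004*q^2 + 7.5711*q - 15.811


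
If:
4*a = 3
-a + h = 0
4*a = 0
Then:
No Solution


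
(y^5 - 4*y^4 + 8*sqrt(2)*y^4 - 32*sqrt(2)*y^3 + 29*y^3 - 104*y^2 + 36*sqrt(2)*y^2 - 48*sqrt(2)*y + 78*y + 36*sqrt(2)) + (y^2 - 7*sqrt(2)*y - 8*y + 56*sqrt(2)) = y^5 - 4*y^4 + 8*sqrt(2)*y^4 - 32*sqrt(2)*y^3 + 29*y^3 - 103*y^2 + 36*sqrt(2)*y^2 - 55*sqrt(2)*y + 70*y + 92*sqrt(2)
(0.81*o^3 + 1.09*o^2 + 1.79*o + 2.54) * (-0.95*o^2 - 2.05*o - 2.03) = -0.7695*o^5 - 2.696*o^4 - 5.5793*o^3 - 8.2952*o^2 - 8.8407*o - 5.1562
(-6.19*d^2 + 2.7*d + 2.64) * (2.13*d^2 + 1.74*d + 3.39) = -13.1847*d^4 - 5.0196*d^3 - 10.6629*d^2 + 13.7466*d + 8.9496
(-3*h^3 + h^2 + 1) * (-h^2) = 3*h^5 - h^4 - h^2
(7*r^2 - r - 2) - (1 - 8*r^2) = 15*r^2 - r - 3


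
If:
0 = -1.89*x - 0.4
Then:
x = -0.21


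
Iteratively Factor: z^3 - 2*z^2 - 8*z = (z + 2)*(z^2 - 4*z) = z*(z + 2)*(z - 4)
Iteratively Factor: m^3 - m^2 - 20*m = (m + 4)*(m^2 - 5*m) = m*(m + 4)*(m - 5)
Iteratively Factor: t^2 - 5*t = (t - 5)*(t)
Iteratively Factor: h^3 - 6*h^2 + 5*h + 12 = (h - 3)*(h^2 - 3*h - 4) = (h - 4)*(h - 3)*(h + 1)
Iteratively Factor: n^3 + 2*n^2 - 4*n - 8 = (n + 2)*(n^2 - 4) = (n + 2)^2*(n - 2)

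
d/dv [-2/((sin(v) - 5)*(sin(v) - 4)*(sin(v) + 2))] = 2*(3*sin(v)^2 - 14*sin(v) + 2)*cos(v)/((sin(v) - 5)^2*(sin(v) - 4)^2*(sin(v) + 2)^2)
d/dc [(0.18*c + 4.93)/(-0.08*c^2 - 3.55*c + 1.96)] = (0.0144*c^2 + 0.7888*c + 17.8543)/(0.0064*c^4 + 0.568*c^3 + 12.2889*c^2 - 13.916*c + 3.8416)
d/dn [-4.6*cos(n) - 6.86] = 4.6*sin(n)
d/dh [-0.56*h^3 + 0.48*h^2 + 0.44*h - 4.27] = -1.68*h^2 + 0.96*h + 0.44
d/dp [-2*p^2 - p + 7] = -4*p - 1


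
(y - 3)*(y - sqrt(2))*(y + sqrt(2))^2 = y^4 - 3*y^3 + sqrt(2)*y^3 - 3*sqrt(2)*y^2 - 2*y^2 - 2*sqrt(2)*y + 6*y + 6*sqrt(2)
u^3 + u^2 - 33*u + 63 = (u - 3)^2*(u + 7)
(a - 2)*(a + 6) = a^2 + 4*a - 12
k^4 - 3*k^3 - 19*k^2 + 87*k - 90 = (k - 3)^2*(k - 2)*(k + 5)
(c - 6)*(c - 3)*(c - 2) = c^3 - 11*c^2 + 36*c - 36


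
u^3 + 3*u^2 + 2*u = u*(u + 1)*(u + 2)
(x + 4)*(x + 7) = x^2 + 11*x + 28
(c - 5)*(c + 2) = c^2 - 3*c - 10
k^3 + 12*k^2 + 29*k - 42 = (k - 1)*(k + 6)*(k + 7)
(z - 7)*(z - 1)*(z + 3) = z^3 - 5*z^2 - 17*z + 21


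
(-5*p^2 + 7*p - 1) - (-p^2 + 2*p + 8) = -4*p^2 + 5*p - 9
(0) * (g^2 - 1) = 0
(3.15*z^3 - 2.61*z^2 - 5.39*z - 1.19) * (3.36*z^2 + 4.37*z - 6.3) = 10.584*z^5 + 4.9959*z^4 - 49.3611*z^3 - 11.1097*z^2 + 28.7567*z + 7.497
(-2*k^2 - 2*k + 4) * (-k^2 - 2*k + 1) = 2*k^4 + 6*k^3 - 2*k^2 - 10*k + 4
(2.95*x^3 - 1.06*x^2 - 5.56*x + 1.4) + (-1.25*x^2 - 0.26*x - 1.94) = 2.95*x^3 - 2.31*x^2 - 5.82*x - 0.54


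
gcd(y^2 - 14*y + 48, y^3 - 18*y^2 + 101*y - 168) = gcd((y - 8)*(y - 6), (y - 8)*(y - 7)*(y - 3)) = y - 8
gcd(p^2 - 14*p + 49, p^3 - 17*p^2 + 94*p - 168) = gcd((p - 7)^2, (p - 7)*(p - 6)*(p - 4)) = p - 7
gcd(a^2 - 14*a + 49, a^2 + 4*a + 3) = 1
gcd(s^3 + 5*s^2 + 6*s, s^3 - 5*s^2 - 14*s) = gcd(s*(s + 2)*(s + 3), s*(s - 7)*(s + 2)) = s^2 + 2*s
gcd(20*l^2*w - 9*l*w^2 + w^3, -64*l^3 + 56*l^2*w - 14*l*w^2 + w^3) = -4*l + w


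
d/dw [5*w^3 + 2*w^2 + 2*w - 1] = 15*w^2 + 4*w + 2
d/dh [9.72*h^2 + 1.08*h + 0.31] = 19.44*h + 1.08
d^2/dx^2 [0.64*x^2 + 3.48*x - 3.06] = 1.28000000000000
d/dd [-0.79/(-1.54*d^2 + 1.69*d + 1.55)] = (1.3351 - 2.4332*d)/(-1.54*d^2 + 1.69*d + 1.55)^2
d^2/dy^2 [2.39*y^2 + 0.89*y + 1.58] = 4.78000000000000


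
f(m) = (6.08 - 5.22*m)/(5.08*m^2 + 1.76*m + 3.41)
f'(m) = (6.08 - 5.22*m)*(-10.16*m - 1.76)/(5.08*m^2 + 1.76*m + 3.41)^2 - 5.22/(5.08*m^2 + 1.76*m + 3.41) = (26.5176*m^2 - 61.7728*m - 28.501)/(25.8064*m^4 + 17.8816*m^3 + 37.7432*m^2 + 12.0032*m + 11.6281)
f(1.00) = 0.08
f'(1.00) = -0.61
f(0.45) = 0.71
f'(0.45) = -1.86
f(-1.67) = 1.01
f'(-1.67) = 0.69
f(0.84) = 0.20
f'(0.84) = -0.86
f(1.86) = -0.15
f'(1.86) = -0.09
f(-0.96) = 1.73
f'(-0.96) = 1.35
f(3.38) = -0.17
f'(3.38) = 0.01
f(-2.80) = 0.54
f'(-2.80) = 0.24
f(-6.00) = 0.21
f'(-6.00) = 0.04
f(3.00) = -0.18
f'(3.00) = 0.01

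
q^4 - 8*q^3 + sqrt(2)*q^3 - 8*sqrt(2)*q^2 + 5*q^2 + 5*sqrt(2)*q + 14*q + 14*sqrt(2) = (q - 7)*(q - 2)*(q + 1)*(q + sqrt(2))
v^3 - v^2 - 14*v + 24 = (v - 3)*(v - 2)*(v + 4)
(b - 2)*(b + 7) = b^2 + 5*b - 14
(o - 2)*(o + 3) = o^2 + o - 6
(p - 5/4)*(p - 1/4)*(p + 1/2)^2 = p^4 - p^3/2 - 15*p^2/16 - p/16 + 5/64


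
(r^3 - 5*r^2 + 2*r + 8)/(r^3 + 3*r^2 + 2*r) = (r^2 - 6*r + 8)/(r*(r + 2))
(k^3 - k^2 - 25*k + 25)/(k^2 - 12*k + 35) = (k^2 + 4*k - 5)/(k - 7)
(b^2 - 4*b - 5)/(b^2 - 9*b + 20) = (b + 1)/(b - 4)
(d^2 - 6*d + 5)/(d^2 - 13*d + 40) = (d - 1)/(d - 8)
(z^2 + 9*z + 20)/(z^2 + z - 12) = (z + 5)/(z - 3)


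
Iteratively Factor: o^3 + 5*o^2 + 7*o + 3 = (o + 1)*(o^2 + 4*o + 3) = (o + 1)*(o + 3)*(o + 1)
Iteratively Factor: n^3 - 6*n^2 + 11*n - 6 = (n - 3)*(n^2 - 3*n + 2) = (n - 3)*(n - 1)*(n - 2)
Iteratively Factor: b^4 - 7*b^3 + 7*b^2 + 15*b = (b - 3)*(b^3 - 4*b^2 - 5*b) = (b - 3)*(b + 1)*(b^2 - 5*b) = b*(b - 3)*(b + 1)*(b - 5)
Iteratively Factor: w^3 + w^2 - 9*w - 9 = (w + 1)*(w^2 - 9) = (w + 1)*(w + 3)*(w - 3)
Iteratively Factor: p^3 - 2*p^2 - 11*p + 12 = (p - 1)*(p^2 - p - 12) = (p - 1)*(p + 3)*(p - 4)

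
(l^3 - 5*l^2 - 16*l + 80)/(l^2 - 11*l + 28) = (l^2 - l - 20)/(l - 7)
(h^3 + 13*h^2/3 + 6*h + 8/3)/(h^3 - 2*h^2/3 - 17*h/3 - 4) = (h + 2)/(h - 3)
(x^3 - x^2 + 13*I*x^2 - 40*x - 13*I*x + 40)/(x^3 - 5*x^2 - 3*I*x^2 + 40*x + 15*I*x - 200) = (x^2 + x*(-1 + 8*I) - 8*I)/(x^2 - x*(5 + 8*I) + 40*I)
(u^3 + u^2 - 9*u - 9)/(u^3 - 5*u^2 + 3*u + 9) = (u + 3)/(u - 3)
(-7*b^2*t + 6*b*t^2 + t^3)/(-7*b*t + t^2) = (7*b^2 - 6*b*t - t^2)/(7*b - t)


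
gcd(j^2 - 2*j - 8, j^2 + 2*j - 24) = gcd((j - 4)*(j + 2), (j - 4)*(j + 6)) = j - 4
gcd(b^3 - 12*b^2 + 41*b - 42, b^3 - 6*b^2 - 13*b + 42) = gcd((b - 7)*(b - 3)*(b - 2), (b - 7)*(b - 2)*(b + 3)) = b^2 - 9*b + 14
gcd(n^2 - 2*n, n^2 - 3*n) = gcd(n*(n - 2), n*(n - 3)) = n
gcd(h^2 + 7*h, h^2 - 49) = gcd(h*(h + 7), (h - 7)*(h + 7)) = h + 7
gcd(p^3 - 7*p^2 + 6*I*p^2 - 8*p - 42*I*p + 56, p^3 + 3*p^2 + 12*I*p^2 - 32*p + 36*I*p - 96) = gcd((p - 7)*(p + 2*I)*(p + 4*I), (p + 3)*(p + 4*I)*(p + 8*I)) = p + 4*I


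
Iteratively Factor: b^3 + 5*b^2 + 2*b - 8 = (b - 1)*(b^2 + 6*b + 8) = (b - 1)*(b + 2)*(b + 4)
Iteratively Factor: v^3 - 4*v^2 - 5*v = (v)*(v^2 - 4*v - 5) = v*(v + 1)*(v - 5)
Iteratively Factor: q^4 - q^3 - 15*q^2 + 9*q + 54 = (q - 3)*(q^3 + 2*q^2 - 9*q - 18) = (q - 3)*(q + 2)*(q^2 - 9) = (q - 3)*(q + 2)*(q + 3)*(q - 3)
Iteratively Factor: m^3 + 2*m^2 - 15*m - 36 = (m - 4)*(m^2 + 6*m + 9) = (m - 4)*(m + 3)*(m + 3)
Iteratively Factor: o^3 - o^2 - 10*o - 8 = (o + 2)*(o^2 - 3*o - 4) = (o - 4)*(o + 2)*(o + 1)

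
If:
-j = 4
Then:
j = -4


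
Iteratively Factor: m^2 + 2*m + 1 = (m + 1)*(m + 1)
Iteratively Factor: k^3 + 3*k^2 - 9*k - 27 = (k + 3)*(k^2 - 9) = (k + 3)^2*(k - 3)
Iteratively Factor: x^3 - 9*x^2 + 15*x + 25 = (x - 5)*(x^2 - 4*x - 5) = (x - 5)^2*(x + 1)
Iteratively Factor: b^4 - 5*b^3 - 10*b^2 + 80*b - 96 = (b - 3)*(b^3 - 2*b^2 - 16*b + 32) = (b - 4)*(b - 3)*(b^2 + 2*b - 8) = (b - 4)*(b - 3)*(b + 4)*(b - 2)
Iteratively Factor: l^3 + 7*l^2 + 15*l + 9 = (l + 1)*(l^2 + 6*l + 9) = (l + 1)*(l + 3)*(l + 3)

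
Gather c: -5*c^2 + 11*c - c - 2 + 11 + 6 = -5*c^2 + 10*c + 15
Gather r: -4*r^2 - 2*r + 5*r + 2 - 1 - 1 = -4*r^2 + 3*r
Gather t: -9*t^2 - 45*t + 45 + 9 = -9*t^2 - 45*t + 54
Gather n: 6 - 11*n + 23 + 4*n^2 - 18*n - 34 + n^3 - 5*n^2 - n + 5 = n^3 - n^2 - 30*n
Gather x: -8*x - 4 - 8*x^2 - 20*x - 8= -8*x^2 - 28*x - 12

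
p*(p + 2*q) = p^2 + 2*p*q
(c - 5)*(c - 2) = c^2 - 7*c + 10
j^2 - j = j*(j - 1)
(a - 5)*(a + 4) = a^2 - a - 20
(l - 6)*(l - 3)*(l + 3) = l^3 - 6*l^2 - 9*l + 54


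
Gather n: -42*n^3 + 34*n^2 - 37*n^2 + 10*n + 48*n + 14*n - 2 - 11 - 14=-42*n^3 - 3*n^2 + 72*n - 27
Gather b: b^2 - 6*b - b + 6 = b^2 - 7*b + 6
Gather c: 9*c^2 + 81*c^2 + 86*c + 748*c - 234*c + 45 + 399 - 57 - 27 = 90*c^2 + 600*c + 360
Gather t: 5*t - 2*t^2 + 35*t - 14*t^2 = -16*t^2 + 40*t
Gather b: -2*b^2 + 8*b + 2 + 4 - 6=-2*b^2 + 8*b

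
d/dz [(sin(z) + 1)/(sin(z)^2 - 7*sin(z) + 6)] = (-2*sin(z) + cos(z)^2 + 12)*cos(z)/(sin(z)^2 - 7*sin(z) + 6)^2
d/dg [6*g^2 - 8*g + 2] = 12*g - 8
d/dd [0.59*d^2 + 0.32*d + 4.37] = 1.18*d + 0.32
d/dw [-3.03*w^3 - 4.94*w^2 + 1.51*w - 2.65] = -9.09*w^2 - 9.88*w + 1.51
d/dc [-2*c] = -2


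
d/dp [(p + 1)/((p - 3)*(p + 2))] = (-p^2 - 2*p - 5)/(p^4 - 2*p^3 - 11*p^2 + 12*p + 36)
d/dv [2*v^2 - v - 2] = 4*v - 1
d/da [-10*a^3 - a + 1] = -30*a^2 - 1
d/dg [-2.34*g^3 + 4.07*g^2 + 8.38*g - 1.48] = -7.02*g^2 + 8.14*g + 8.38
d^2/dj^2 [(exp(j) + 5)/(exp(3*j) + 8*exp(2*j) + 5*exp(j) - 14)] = (4*exp(6*j) + 69*exp(5*j) + 484*exp(4*j) + 1472*exp(3*j) + 1902*exp(2*j) + 2435*exp(j) + 546)*exp(j)/(exp(9*j) + 24*exp(8*j) + 207*exp(7*j) + 710*exp(6*j) + 363*exp(5*j) - 2508*exp(4*j) - 2647*exp(3*j) + 3654*exp(2*j) + 2940*exp(j) - 2744)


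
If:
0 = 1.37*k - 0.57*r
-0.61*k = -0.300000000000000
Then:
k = 0.49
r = 1.18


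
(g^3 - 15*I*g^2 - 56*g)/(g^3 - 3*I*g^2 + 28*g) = (g - 8*I)/(g + 4*I)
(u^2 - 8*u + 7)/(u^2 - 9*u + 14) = (u - 1)/(u - 2)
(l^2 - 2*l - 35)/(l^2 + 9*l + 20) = (l - 7)/(l + 4)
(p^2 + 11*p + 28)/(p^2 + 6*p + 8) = (p + 7)/(p + 2)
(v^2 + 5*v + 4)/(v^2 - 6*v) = (v^2 + 5*v + 4)/(v*(v - 6))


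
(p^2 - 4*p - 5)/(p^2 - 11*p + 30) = (p + 1)/(p - 6)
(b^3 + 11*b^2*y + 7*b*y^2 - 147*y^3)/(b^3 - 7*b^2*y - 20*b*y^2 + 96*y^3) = (-b^2 - 14*b*y - 49*y^2)/(-b^2 + 4*b*y + 32*y^2)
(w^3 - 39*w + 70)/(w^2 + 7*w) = w - 7 + 10/w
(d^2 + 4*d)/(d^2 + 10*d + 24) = d/(d + 6)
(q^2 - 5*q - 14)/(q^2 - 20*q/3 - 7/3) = 3*(q + 2)/(3*q + 1)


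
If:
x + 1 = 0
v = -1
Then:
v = -1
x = -1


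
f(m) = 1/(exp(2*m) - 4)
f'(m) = -2*exp(2*m)/(exp(2*m) - 4)^2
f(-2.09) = -0.25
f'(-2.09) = -0.00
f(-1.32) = -0.25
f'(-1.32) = -0.01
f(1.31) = 0.10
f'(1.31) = -0.29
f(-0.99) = -0.26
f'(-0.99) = -0.02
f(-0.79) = -0.26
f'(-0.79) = -0.03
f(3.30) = 0.00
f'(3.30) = -0.00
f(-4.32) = -0.25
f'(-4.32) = -0.00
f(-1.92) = -0.25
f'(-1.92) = -0.00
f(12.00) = 0.00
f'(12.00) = 0.00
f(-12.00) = -0.25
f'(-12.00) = 0.00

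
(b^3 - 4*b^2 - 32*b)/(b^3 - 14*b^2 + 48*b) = (b + 4)/(b - 6)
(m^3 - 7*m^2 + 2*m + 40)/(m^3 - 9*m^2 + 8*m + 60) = (m - 4)/(m - 6)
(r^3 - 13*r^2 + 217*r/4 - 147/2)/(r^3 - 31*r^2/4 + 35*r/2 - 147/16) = 4*(r - 6)/(4*r - 3)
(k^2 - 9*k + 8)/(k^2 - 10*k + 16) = (k - 1)/(k - 2)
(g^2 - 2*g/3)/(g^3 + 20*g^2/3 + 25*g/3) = (3*g - 2)/(3*g^2 + 20*g + 25)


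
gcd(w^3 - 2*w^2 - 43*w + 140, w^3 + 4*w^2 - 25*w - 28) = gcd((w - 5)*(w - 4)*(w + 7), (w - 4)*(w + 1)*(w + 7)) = w^2 + 3*w - 28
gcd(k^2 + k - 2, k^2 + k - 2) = k^2 + k - 2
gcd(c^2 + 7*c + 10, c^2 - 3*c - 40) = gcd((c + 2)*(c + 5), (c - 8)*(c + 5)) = c + 5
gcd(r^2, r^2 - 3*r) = r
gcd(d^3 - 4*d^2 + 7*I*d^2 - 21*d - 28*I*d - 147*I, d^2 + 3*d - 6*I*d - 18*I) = d + 3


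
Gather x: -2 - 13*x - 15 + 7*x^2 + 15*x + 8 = 7*x^2 + 2*x - 9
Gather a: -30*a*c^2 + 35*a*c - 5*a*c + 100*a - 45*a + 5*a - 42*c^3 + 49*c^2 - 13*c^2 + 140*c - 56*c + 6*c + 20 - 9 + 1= a*(-30*c^2 + 30*c + 60) - 42*c^3 + 36*c^2 + 90*c + 12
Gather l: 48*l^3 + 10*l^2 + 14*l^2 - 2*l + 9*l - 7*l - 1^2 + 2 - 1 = 48*l^3 + 24*l^2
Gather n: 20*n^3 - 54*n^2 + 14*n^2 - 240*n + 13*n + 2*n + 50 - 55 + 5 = 20*n^3 - 40*n^2 - 225*n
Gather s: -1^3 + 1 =0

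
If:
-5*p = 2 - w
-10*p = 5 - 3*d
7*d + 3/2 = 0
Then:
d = -3/14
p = -79/140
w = -23/28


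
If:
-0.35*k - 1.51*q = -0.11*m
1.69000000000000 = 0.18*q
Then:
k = 0.314285714285714*m - 40.5063492063492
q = 9.39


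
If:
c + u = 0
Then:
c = -u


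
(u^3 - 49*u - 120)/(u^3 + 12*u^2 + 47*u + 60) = (u - 8)/(u + 4)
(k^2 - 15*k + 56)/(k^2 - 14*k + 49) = (k - 8)/(k - 7)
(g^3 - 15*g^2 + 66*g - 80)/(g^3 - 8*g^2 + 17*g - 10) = (g - 8)/(g - 1)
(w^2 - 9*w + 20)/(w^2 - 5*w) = (w - 4)/w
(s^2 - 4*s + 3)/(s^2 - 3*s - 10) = (-s^2 + 4*s - 3)/(-s^2 + 3*s + 10)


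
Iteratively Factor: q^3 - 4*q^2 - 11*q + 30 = (q - 2)*(q^2 - 2*q - 15) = (q - 2)*(q + 3)*(q - 5)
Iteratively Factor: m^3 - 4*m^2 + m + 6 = (m + 1)*(m^2 - 5*m + 6) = (m - 3)*(m + 1)*(m - 2)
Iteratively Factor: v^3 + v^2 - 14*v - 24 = (v + 2)*(v^2 - v - 12) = (v + 2)*(v + 3)*(v - 4)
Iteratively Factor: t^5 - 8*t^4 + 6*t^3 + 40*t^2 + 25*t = (t + 1)*(t^4 - 9*t^3 + 15*t^2 + 25*t) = (t - 5)*(t + 1)*(t^3 - 4*t^2 - 5*t) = (t - 5)*(t + 1)^2*(t^2 - 5*t) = (t - 5)^2*(t + 1)^2*(t)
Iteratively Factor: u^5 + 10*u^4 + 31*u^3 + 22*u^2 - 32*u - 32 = (u + 2)*(u^4 + 8*u^3 + 15*u^2 - 8*u - 16) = (u + 2)*(u + 4)*(u^3 + 4*u^2 - u - 4) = (u + 1)*(u + 2)*(u + 4)*(u^2 + 3*u - 4) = (u + 1)*(u + 2)*(u + 4)^2*(u - 1)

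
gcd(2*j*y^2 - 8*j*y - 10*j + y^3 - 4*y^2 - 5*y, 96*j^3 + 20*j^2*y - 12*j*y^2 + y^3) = 2*j + y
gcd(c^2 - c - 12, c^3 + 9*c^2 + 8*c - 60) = 1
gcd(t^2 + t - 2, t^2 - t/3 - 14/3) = t + 2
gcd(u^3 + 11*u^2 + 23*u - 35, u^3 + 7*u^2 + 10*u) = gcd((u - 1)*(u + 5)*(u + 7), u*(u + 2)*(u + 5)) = u + 5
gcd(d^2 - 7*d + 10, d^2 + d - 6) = d - 2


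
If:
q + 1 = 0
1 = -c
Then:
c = -1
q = -1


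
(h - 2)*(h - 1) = h^2 - 3*h + 2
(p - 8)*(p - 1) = p^2 - 9*p + 8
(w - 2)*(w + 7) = w^2 + 5*w - 14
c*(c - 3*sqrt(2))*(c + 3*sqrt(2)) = c^3 - 18*c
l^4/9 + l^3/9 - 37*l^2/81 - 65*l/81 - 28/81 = (l/3 + 1/3)^2*(l - 7/3)*(l + 4/3)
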